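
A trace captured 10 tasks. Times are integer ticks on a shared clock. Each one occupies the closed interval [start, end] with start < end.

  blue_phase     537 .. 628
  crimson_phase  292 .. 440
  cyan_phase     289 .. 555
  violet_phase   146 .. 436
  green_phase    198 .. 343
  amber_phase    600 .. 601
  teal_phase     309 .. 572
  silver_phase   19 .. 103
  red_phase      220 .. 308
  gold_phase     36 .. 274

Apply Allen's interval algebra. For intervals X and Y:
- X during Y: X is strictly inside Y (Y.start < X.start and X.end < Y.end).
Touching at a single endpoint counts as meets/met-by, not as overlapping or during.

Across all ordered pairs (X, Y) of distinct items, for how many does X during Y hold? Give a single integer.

5

Checking all 90 ordered pairs for relation 'during'; matching pairs in alphabetical order:
(amber_phase, blue_phase): amber_phase during blue_phase ✓
(crimson_phase, cyan_phase): crimson_phase during cyan_phase ✓
(green_phase, violet_phase): green_phase during violet_phase ✓
(red_phase, green_phase): red_phase during green_phase ✓
(red_phase, violet_phase): red_phase during violet_phase ✓
Count: 5.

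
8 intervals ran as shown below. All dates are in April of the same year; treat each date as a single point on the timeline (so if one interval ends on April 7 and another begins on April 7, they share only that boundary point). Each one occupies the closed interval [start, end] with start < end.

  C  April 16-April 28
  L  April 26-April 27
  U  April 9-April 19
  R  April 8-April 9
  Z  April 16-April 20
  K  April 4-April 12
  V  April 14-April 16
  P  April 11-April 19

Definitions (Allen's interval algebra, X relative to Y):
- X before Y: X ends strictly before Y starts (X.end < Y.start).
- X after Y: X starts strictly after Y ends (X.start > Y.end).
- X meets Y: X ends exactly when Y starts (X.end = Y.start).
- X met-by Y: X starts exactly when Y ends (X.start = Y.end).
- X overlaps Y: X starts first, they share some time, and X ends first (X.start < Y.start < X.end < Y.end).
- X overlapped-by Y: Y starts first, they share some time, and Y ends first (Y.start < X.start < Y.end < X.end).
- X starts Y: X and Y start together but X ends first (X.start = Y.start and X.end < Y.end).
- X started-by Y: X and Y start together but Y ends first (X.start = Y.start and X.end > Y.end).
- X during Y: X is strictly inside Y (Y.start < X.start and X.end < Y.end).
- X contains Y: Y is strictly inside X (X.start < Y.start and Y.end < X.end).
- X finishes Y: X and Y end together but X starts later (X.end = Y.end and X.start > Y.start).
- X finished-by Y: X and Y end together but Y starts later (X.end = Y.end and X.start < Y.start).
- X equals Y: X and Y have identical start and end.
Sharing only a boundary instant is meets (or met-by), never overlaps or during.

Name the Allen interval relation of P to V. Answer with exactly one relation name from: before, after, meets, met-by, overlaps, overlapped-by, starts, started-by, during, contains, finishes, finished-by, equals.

P = [April 11, April 19]; V = [April 14, April 16].
Compare endpoints: P.start < V.start, P.start < V.end, P.end > V.start, P.end > V.end.
That pattern is 'contains'.

contains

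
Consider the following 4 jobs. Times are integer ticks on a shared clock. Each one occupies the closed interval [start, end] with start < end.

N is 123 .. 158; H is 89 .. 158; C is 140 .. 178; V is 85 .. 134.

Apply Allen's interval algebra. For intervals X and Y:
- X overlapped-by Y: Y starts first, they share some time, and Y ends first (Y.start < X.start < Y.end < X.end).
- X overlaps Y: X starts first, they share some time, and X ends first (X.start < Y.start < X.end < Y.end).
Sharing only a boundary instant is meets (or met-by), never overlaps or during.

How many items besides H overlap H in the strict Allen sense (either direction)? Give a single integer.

2

Target H = [89, 158].
C [140, 178] → overlapped-by → counts.
N [123, 158] → finishes → no.
V [85, 134] → overlaps → counts.
Total: 2.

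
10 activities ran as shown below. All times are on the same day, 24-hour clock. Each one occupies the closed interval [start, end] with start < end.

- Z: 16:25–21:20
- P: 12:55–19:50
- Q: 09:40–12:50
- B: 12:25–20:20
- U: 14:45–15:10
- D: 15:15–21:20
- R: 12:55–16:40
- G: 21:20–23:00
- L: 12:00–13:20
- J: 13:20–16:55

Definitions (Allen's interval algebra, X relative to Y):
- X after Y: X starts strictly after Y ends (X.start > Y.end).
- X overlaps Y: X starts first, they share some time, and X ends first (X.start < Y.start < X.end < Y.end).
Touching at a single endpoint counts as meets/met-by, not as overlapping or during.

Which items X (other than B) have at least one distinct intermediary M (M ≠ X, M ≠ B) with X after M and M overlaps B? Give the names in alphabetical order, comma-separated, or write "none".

D, G, J, P, R, U, Z

Target B = [12:25, 20:20].
Intermediaries M with M overlaps B: L, Q.
Via L — items with X after L: D, G, U, Z.
Via Q — items with X after Q: D, G, J, P, R, U, Z.
Union: D, G, J, P, R, U, Z.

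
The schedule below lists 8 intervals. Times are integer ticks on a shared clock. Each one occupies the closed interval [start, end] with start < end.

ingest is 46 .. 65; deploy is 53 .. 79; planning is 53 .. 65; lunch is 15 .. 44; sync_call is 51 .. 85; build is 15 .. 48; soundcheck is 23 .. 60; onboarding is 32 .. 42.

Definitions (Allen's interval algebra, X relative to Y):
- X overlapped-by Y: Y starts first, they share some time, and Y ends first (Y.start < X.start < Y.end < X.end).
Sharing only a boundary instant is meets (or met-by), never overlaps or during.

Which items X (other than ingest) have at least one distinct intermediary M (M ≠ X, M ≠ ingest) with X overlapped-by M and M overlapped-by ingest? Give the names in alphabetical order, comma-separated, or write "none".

none

Target ingest = [46, 65].
Intermediaries M with M overlapped-by ingest: deploy, sync_call.
Via deploy — items with X overlapped-by deploy: none.
Via sync_call — items with X overlapped-by sync_call: none.
Union: none.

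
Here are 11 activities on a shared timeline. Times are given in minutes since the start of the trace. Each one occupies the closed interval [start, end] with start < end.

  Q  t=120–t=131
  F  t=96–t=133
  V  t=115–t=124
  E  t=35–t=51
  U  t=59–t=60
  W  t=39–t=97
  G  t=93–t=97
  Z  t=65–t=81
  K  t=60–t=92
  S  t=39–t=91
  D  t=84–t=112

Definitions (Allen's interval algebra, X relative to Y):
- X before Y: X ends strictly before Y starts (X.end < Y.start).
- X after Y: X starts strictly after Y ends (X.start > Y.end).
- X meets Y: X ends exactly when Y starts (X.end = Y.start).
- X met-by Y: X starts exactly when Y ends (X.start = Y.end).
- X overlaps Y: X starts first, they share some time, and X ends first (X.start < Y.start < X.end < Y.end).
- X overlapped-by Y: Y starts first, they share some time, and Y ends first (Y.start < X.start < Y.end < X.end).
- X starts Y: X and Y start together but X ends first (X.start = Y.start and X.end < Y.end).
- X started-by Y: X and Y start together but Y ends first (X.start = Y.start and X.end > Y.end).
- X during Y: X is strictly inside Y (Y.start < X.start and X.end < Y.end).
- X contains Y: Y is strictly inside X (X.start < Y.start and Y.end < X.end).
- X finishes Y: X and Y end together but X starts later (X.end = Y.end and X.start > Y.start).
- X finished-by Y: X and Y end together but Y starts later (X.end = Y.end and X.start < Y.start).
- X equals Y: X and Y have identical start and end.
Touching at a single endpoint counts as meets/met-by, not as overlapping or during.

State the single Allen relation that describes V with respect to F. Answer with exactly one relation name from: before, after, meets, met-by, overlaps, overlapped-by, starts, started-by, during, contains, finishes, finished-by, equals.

V = [t=115, t=124]; F = [t=96, t=133].
Compare endpoints: V.start > F.start, V.start < F.end, V.end > F.start, V.end < F.end.
That pattern is 'during'.

during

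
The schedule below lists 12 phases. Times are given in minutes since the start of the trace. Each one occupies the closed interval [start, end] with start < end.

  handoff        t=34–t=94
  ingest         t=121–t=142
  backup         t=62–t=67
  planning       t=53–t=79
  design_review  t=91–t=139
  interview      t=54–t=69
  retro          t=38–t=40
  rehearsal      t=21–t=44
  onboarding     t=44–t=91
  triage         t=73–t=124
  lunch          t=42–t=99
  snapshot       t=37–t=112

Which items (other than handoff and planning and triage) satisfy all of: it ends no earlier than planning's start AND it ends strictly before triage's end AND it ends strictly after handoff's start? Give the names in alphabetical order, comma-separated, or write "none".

Conditions: its end is no earlier than planning's start (X.end >= t=53) AND its end is strictly before triage's end (X.end < t=124) AND its end is strictly after handoff's start (X.end > t=34).
backup: end t=67 >= t=53? ✓; end t=67 < t=124? ✓; end t=67 > t=34? ✓ → yes.
design_review: end t=139 >= t=53? ✓; end t=139 < t=124? ✗; end t=139 > t=34? ✓ → no.
ingest: end t=142 >= t=53? ✓; end t=142 < t=124? ✗; end t=142 > t=34? ✓ → no.
interview: end t=69 >= t=53? ✓; end t=69 < t=124? ✓; end t=69 > t=34? ✓ → yes.
lunch: end t=99 >= t=53? ✓; end t=99 < t=124? ✓; end t=99 > t=34? ✓ → yes.
onboarding: end t=91 >= t=53? ✓; end t=91 < t=124? ✓; end t=91 > t=34? ✓ → yes.
rehearsal: end t=44 >= t=53? ✗; end t=44 < t=124? ✓; end t=44 > t=34? ✓ → no.
retro: end t=40 >= t=53? ✗; end t=40 < t=124? ✓; end t=40 > t=34? ✓ → no.
snapshot: end t=112 >= t=53? ✓; end t=112 < t=124? ✓; end t=112 > t=34? ✓ → yes.
Result: backup, interview, lunch, onboarding, snapshot.

backup, interview, lunch, onboarding, snapshot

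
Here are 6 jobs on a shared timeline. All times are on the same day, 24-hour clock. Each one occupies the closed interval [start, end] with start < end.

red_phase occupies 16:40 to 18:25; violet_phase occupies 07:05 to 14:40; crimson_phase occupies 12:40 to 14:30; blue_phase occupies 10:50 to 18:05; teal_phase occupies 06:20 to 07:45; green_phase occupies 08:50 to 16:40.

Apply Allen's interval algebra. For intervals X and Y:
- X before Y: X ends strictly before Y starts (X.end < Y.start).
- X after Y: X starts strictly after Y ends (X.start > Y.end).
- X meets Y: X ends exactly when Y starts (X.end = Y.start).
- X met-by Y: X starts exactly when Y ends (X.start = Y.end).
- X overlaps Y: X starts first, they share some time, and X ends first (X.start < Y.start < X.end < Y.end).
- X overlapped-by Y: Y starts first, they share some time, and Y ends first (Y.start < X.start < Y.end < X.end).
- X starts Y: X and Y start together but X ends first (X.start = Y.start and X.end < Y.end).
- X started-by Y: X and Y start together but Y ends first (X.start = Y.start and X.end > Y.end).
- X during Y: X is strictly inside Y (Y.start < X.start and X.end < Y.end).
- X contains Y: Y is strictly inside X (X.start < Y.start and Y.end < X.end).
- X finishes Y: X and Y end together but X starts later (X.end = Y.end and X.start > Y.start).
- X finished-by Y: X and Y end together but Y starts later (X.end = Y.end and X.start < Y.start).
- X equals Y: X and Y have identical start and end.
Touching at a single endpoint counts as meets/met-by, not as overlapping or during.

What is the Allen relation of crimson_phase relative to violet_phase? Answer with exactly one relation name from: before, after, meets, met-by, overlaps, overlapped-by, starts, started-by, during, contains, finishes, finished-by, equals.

crimson_phase = [12:40, 14:30]; violet_phase = [07:05, 14:40].
Compare endpoints: crimson_phase.start > violet_phase.start, crimson_phase.start < violet_phase.end, crimson_phase.end > violet_phase.start, crimson_phase.end < violet_phase.end.
That pattern is 'during'.

during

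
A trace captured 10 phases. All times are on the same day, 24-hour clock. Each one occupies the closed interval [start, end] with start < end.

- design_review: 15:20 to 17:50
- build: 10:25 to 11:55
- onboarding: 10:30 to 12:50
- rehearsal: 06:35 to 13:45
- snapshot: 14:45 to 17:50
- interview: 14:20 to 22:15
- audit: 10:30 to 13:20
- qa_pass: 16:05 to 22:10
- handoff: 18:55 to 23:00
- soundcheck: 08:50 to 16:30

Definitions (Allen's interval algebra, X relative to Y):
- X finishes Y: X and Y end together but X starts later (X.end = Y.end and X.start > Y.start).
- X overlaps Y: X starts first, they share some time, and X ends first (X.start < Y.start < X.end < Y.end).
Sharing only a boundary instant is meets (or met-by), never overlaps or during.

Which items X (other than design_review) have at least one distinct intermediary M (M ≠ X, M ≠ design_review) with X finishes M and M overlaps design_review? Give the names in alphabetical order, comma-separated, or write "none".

Target design_review = [15:20, 17:50].
Intermediaries M with M overlaps design_review: soundcheck.
Via soundcheck — items with X finishes soundcheck: none.
Union: none.

none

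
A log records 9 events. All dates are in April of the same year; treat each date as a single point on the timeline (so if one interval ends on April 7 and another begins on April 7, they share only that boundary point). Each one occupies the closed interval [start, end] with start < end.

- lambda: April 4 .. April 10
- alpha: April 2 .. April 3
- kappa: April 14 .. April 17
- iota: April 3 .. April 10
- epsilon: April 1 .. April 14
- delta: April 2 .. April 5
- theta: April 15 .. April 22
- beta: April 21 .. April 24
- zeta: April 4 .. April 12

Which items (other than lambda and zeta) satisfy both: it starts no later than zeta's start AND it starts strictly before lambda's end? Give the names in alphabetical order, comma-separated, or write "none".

Conditions: its start is no later than zeta's start (X.start <= April 4) AND its start is strictly before lambda's end (X.start < April 10).
alpha: start April 2 <= April 4? ✓; start April 2 < April 10? ✓ → yes.
beta: start April 21 <= April 4? ✗; start April 21 < April 10? ✗ → no.
delta: start April 2 <= April 4? ✓; start April 2 < April 10? ✓ → yes.
epsilon: start April 1 <= April 4? ✓; start April 1 < April 10? ✓ → yes.
iota: start April 3 <= April 4? ✓; start April 3 < April 10? ✓ → yes.
kappa: start April 14 <= April 4? ✗; start April 14 < April 10? ✗ → no.
theta: start April 15 <= April 4? ✗; start April 15 < April 10? ✗ → no.
Result: alpha, delta, epsilon, iota.

alpha, delta, epsilon, iota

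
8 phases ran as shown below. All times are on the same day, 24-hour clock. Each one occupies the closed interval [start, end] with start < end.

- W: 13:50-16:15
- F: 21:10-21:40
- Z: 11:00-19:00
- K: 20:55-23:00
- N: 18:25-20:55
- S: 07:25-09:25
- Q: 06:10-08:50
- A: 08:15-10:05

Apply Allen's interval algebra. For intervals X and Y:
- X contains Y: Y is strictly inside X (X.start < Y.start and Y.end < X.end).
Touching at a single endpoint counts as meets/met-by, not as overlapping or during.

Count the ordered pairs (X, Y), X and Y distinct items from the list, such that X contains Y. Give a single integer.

2

Checking all 56 ordered pairs for relation 'contains'; matching pairs in alphabetical order:
(K, F): K contains F ✓
(Z, W): Z contains W ✓
Count: 2.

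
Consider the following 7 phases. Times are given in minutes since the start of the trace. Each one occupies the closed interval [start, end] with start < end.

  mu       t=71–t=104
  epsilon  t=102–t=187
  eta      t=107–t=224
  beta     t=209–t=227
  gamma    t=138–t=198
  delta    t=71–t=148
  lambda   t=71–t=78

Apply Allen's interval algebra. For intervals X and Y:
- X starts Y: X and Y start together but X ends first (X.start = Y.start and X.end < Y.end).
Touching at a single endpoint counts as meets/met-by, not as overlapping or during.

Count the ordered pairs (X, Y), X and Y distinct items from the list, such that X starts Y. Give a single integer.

Checking all 42 ordered pairs for relation 'starts'; matching pairs in alphabetical order:
(lambda, delta): lambda starts delta ✓
(lambda, mu): lambda starts mu ✓
(mu, delta): mu starts delta ✓
Count: 3.

3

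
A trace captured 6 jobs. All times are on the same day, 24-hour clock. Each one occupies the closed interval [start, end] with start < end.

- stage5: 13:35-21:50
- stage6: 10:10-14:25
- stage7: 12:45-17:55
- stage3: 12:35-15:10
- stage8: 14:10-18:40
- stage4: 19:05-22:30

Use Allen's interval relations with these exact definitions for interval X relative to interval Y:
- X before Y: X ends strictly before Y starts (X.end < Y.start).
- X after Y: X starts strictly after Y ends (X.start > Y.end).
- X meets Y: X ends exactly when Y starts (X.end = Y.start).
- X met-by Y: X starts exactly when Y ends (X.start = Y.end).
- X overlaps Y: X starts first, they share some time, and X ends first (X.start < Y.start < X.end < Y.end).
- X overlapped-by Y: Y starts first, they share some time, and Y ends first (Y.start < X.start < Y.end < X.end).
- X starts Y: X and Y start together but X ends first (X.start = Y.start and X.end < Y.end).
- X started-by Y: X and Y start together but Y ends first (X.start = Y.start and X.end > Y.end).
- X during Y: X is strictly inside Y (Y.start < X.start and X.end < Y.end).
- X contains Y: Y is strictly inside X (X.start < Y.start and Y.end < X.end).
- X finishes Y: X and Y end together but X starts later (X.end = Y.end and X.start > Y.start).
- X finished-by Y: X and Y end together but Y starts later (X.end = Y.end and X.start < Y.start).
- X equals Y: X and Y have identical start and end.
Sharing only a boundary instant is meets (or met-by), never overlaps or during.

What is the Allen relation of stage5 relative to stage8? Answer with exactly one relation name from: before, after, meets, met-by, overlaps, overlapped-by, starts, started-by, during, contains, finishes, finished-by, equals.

stage5 = [13:35, 21:50]; stage8 = [14:10, 18:40].
Compare endpoints: stage5.start < stage8.start, stage5.start < stage8.end, stage5.end > stage8.start, stage5.end > stage8.end.
That pattern is 'contains'.

contains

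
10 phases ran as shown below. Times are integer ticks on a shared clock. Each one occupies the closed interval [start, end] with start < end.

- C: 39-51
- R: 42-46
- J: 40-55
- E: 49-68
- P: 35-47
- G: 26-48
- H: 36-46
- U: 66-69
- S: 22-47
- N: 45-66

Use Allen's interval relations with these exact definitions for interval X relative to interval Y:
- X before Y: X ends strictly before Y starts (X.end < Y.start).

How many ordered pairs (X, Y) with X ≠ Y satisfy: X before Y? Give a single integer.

12

Checking all 90 ordered pairs for relation 'before'; matching pairs in alphabetical order:
(C, U): C before U ✓
(G, E): G before E ✓
(G, U): G before U ✓
(H, E): H before E ✓
(H, U): H before U ✓
(J, U): J before U ✓
(P, E): P before E ✓
(P, U): P before U ✓
(R, E): R before E ✓
(R, U): R before U ✓
(S, E): S before E ✓
(S, U): S before U ✓
Count: 12.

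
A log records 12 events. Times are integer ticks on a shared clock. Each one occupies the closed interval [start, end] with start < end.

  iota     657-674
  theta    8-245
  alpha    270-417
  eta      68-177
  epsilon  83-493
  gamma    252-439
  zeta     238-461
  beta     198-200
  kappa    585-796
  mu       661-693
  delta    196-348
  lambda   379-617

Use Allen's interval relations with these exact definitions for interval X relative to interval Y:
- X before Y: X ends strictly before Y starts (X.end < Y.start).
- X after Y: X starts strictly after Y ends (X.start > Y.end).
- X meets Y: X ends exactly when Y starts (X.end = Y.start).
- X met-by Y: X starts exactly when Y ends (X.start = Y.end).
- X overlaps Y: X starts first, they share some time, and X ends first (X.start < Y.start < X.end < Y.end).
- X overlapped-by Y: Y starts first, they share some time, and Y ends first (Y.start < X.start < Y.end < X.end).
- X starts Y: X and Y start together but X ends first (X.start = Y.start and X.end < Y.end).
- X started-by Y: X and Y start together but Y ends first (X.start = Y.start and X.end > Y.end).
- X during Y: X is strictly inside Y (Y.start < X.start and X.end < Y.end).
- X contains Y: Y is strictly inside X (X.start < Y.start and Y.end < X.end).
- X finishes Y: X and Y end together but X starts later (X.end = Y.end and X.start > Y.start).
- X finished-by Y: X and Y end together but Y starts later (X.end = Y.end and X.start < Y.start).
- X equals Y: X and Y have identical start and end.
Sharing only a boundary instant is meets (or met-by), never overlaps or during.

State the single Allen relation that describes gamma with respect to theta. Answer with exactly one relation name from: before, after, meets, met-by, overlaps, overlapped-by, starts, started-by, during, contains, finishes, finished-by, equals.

gamma = [252, 439]; theta = [8, 245].
Compare endpoints: gamma.start > theta.start, gamma.start > theta.end, gamma.end > theta.start, gamma.end > theta.end.
That pattern is 'after'.

after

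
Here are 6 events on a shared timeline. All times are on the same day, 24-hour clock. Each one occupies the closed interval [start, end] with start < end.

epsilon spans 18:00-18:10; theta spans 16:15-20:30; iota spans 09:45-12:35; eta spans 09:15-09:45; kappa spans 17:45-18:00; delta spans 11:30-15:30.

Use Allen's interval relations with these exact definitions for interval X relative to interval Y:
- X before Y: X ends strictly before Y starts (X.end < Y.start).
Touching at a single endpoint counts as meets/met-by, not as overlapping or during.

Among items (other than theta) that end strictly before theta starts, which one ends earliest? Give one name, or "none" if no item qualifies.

eta

Target theta = [16:15, 20:30].
delta [11:30, 15:30] → before → candidate.
epsilon [18:00, 18:10] → during → excluded.
eta [09:15, 09:45] → before → candidate.
iota [09:45, 12:35] → before → candidate.
kappa [17:45, 18:00] → during → excluded.
Among candidates, earliest end is 09:45 → eta.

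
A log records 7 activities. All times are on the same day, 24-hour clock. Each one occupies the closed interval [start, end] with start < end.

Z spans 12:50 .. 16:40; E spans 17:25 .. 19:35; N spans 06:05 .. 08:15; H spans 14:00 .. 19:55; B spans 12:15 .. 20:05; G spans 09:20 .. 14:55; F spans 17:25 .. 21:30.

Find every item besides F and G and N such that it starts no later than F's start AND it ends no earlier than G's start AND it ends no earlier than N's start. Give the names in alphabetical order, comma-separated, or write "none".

Conditions: its start is no later than F's start (X.start <= 17:25) AND its end is no earlier than G's start (X.end >= 09:20) AND its end is no earlier than N's start (X.end >= 06:05).
B: start 12:15 <= 17:25? ✓; end 20:05 >= 09:20? ✓; end 20:05 >= 06:05? ✓ → yes.
E: start 17:25 <= 17:25? ✓; end 19:35 >= 09:20? ✓; end 19:35 >= 06:05? ✓ → yes.
H: start 14:00 <= 17:25? ✓; end 19:55 >= 09:20? ✓; end 19:55 >= 06:05? ✓ → yes.
Z: start 12:50 <= 17:25? ✓; end 16:40 >= 09:20? ✓; end 16:40 >= 06:05? ✓ → yes.
Result: B, E, H, Z.

B, E, H, Z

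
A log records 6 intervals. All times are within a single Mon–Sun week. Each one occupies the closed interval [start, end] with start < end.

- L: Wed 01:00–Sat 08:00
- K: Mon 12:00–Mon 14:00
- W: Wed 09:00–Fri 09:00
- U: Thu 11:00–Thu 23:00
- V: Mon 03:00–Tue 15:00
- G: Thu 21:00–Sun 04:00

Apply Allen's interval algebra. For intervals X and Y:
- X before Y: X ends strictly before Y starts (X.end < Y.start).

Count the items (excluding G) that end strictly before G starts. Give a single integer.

2

Target G = [Thu 21:00, Sun 04:00].
K [Mon 12:00, Mon 14:00] → before → counts.
L [Wed 01:00, Sat 08:00] → overlaps → no.
U [Thu 11:00, Thu 23:00] → overlaps → no.
V [Mon 03:00, Tue 15:00] → before → counts.
W [Wed 09:00, Fri 09:00] → overlaps → no.
Total: 2.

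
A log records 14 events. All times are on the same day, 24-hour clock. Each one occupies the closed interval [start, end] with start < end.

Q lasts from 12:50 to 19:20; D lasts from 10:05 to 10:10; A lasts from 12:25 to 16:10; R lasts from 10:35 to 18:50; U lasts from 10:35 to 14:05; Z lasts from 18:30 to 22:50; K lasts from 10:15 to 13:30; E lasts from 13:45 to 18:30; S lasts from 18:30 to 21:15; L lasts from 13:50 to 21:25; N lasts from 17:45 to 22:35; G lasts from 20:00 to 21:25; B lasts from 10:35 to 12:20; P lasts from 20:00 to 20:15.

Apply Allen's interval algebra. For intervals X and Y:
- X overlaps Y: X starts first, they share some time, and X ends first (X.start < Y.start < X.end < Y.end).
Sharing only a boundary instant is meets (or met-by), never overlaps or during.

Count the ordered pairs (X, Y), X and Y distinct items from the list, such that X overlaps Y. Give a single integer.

Checking all 182 ordered pairs for relation 'overlaps'; matching pairs in alphabetical order:
(A, E): A overlaps E ✓
(A, L): A overlaps L ✓
(A, Q): A overlaps Q ✓
(E, L): E overlaps L ✓
(E, N): E overlaps N ✓
(K, A): K overlaps A ✓
(K, Q): K overlaps Q ✓
(K, R): K overlaps R ✓
(K, U): K overlaps U ✓
(L, N): L overlaps N ✓
(L, Z): L overlaps Z ✓
(N, Z): N overlaps Z ✓
(Q, L): Q overlaps L ✓
(Q, N): Q overlaps N ✓
(Q, S): Q overlaps S ✓
(Q, Z): Q overlaps Z ✓
(R, L): R overlaps L ✓
(R, N): R overlaps N ✓
(R, Q): R overlaps Q ✓
(R, S): R overlaps S ✓
(R, Z): R overlaps Z ✓
(S, G): S overlaps G ✓
(U, A): U overlaps A ✓
(U, E): U overlaps E ✓
... plus 2 further pairs not listed.
Count: 26.

26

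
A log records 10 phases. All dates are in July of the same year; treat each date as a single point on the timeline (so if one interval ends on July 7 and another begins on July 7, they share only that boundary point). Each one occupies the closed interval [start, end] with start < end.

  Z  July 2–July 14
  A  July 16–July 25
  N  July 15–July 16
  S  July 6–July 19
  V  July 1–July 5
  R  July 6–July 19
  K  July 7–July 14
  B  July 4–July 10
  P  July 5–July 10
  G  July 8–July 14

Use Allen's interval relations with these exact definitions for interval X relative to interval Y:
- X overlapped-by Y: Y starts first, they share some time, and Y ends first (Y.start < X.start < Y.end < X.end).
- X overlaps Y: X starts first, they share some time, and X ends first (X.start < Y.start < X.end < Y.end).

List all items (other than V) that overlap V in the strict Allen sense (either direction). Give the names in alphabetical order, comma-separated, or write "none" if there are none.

Target V = [July 1, July 5].
A [July 16, July 25] → after → no.
B [July 4, July 10] → overlapped-by → yes.
G [July 8, July 14] → after → no.
K [July 7, July 14] → after → no.
N [July 15, July 16] → after → no.
P [July 5, July 10] → met-by → no.
R [July 6, July 19] → after → no.
S [July 6, July 19] → after → no.
Z [July 2, July 14] → overlapped-by → yes.
Result: B, Z.

B, Z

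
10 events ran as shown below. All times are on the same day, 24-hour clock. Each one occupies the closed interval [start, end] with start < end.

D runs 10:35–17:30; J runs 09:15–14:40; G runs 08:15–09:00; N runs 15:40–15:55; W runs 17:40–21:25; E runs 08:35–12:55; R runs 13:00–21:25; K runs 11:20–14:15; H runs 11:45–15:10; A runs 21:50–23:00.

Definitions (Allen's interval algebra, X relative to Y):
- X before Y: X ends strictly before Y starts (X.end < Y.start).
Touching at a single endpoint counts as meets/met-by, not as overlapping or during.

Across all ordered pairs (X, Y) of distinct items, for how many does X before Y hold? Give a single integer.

27

Checking all 90 ordered pairs for relation 'before'; matching pairs in alphabetical order:
(D, A): D before A ✓
(D, W): D before W ✓
(E, A): E before A ✓
(E, N): E before N ✓
(E, R): E before R ✓
(E, W): E before W ✓
(G, A): G before A ✓
(G, D): G before D ✓
(G, H): G before H ✓
(G, J): G before J ✓
(G, K): G before K ✓
(G, N): G before N ✓
(G, R): G before R ✓
(G, W): G before W ✓
(H, A): H before A ✓
(H, N): H before N ✓
(H, W): H before W ✓
(J, A): J before A ✓
(J, N): J before N ✓
(J, W): J before W ✓
(K, A): K before A ✓
(K, N): K before N ✓
(K, W): K before W ✓
(N, A): N before A ✓
... plus 3 further pairs not listed.
Count: 27.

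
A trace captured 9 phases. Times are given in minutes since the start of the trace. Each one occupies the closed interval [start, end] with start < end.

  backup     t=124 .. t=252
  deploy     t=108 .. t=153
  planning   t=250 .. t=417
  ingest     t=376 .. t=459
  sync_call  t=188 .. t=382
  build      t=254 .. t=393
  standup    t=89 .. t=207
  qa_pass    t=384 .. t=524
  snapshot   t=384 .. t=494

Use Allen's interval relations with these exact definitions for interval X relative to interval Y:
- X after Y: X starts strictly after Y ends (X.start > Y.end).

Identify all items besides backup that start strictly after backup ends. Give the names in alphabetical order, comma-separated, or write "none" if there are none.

build, ingest, qa_pass, snapshot

Target backup = [t=124, t=252].
build [t=254, t=393] → after → yes.
deploy [t=108, t=153] → overlaps → no.
ingest [t=376, t=459] → after → yes.
planning [t=250, t=417] → overlapped-by → no.
qa_pass [t=384, t=524] → after → yes.
snapshot [t=384, t=494] → after → yes.
standup [t=89, t=207] → overlaps → no.
sync_call [t=188, t=382] → overlapped-by → no.
Result: build, ingest, qa_pass, snapshot.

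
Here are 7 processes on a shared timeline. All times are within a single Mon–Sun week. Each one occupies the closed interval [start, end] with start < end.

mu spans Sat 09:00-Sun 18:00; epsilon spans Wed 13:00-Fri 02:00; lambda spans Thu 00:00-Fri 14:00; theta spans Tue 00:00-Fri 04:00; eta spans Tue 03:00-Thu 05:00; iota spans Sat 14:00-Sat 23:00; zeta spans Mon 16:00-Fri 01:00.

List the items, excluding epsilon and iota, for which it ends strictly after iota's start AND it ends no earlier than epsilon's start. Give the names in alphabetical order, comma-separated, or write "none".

Conditions: its end is strictly after iota's start (X.end > Sat 14:00) AND its end is no earlier than epsilon's start (X.end >= Wed 13:00).
eta: end Thu 05:00 > Sat 14:00? ✗; end Thu 05:00 >= Wed 13:00? ✓ → no.
lambda: end Fri 14:00 > Sat 14:00? ✗; end Fri 14:00 >= Wed 13:00? ✓ → no.
mu: end Sun 18:00 > Sat 14:00? ✓; end Sun 18:00 >= Wed 13:00? ✓ → yes.
theta: end Fri 04:00 > Sat 14:00? ✗; end Fri 04:00 >= Wed 13:00? ✓ → no.
zeta: end Fri 01:00 > Sat 14:00? ✗; end Fri 01:00 >= Wed 13:00? ✓ → no.
Result: mu.

mu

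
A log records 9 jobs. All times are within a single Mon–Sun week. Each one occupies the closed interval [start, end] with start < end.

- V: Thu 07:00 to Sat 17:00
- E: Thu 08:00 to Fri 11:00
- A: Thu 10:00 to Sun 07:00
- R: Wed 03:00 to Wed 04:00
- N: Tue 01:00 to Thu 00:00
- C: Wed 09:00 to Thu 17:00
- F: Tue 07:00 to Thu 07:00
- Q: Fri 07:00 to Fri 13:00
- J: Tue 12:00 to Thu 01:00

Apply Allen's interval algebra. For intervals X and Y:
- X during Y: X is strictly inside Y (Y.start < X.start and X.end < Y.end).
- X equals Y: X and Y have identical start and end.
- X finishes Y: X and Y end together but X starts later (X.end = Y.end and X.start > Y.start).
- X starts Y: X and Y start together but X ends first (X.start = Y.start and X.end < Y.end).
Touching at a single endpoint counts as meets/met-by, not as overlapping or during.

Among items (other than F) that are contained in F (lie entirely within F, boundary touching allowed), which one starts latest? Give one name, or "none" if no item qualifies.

R

Target F = [Tue 07:00, Thu 07:00].
A [Thu 10:00, Sun 07:00] → after → excluded.
C [Wed 09:00, Thu 17:00] → overlapped-by → excluded.
E [Thu 08:00, Fri 11:00] → after → excluded.
J [Tue 12:00, Thu 01:00] → during → candidate.
N [Tue 01:00, Thu 00:00] → overlaps → excluded.
Q [Fri 07:00, Fri 13:00] → after → excluded.
R [Wed 03:00, Wed 04:00] → during → candidate.
V [Thu 07:00, Sat 17:00] → met-by → excluded.
Among candidates, latest start is Wed 03:00 → R.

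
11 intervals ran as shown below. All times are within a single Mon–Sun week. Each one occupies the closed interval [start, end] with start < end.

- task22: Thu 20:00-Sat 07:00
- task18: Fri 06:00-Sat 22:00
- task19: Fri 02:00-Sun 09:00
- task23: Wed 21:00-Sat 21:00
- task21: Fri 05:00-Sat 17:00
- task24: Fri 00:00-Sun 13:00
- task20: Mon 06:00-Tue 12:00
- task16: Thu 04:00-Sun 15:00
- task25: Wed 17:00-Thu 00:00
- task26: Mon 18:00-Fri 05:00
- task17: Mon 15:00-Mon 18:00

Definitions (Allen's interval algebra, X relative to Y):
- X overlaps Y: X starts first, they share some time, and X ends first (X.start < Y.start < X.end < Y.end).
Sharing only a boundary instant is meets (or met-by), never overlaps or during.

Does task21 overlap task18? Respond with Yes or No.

task21 = [Fri 05:00, Sat 17:00], task18 = [Fri 06:00, Sat 22:00].
Actual relation of task21 to task18: overlaps.
Asked whether 'overlaps' holds → Yes.

Yes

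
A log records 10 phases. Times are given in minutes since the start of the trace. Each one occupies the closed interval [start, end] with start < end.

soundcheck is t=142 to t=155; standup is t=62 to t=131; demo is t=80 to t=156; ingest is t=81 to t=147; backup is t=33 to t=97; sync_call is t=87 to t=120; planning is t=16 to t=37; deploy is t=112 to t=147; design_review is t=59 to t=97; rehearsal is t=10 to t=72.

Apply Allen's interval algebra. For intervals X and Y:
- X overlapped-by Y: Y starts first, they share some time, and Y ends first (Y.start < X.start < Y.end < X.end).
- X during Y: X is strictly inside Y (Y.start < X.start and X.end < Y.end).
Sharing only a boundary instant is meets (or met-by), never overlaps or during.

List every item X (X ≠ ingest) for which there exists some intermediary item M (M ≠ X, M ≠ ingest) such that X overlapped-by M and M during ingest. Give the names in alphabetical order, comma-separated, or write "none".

Target ingest = [t=81, t=147].
Intermediaries M with M during ingest: sync_call.
Via sync_call — items with X overlapped-by sync_call: deploy.
Union: deploy.

deploy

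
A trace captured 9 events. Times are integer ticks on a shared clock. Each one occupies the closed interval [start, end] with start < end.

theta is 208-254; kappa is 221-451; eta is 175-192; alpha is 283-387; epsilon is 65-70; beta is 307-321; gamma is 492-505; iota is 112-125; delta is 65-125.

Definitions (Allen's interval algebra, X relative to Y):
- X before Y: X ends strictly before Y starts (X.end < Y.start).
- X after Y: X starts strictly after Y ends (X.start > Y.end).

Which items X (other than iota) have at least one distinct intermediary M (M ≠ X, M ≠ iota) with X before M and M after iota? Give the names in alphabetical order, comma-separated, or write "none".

alpha, beta, delta, epsilon, eta, kappa, theta

Target iota = [112, 125].
Intermediaries M with M after iota: alpha, beta, eta, gamma, kappa, theta.
Via alpha — items with X before alpha: delta, epsilon, eta, theta.
Via beta — items with X before beta: delta, epsilon, eta, theta.
Via eta — items with X before eta: delta, epsilon.
Via gamma — items with X before gamma: alpha, beta, delta, epsilon, eta, kappa, theta.
Via kappa — items with X before kappa: delta, epsilon, eta.
Via theta — items with X before theta: delta, epsilon, eta.
Union: alpha, beta, delta, epsilon, eta, kappa, theta.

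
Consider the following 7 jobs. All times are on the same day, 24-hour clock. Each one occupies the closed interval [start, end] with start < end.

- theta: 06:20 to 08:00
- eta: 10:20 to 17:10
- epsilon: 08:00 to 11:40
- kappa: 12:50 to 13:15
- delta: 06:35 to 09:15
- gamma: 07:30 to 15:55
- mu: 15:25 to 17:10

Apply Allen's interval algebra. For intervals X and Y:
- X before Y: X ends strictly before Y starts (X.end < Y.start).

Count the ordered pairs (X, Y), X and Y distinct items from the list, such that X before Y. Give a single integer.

9

Checking all 42 ordered pairs for relation 'before'; matching pairs in alphabetical order:
(delta, eta): delta before eta ✓
(delta, kappa): delta before kappa ✓
(delta, mu): delta before mu ✓
(epsilon, kappa): epsilon before kappa ✓
(epsilon, mu): epsilon before mu ✓
(kappa, mu): kappa before mu ✓
(theta, eta): theta before eta ✓
(theta, kappa): theta before kappa ✓
(theta, mu): theta before mu ✓
Count: 9.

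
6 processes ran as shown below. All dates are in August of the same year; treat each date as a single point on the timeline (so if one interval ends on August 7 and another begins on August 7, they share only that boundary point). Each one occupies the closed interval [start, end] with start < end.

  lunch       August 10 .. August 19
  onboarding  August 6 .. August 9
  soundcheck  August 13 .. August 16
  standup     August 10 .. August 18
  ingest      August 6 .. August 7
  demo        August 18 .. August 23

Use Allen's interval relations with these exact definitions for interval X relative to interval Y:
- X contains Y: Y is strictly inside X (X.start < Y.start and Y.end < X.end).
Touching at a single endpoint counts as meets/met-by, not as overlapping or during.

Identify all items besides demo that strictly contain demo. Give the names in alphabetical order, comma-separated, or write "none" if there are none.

none

Target demo = [August 18, August 23].
ingest [August 6, August 7] → before → no.
lunch [August 10, August 19] → overlaps → no.
onboarding [August 6, August 9] → before → no.
soundcheck [August 13, August 16] → before → no.
standup [August 10, August 18] → meets → no.
Result: none.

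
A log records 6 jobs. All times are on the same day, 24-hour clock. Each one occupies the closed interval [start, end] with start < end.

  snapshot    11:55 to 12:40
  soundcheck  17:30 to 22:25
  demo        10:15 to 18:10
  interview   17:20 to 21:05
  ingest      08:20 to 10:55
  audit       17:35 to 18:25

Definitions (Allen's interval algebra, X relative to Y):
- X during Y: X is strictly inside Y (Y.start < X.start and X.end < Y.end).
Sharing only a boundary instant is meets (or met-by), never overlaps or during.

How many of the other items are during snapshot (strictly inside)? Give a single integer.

Target snapshot = [11:55, 12:40].
audit [17:35, 18:25] → after → no.
demo [10:15, 18:10] → contains → no.
ingest [08:20, 10:55] → before → no.
interview [17:20, 21:05] → after → no.
soundcheck [17:30, 22:25] → after → no.
Total: 0.

0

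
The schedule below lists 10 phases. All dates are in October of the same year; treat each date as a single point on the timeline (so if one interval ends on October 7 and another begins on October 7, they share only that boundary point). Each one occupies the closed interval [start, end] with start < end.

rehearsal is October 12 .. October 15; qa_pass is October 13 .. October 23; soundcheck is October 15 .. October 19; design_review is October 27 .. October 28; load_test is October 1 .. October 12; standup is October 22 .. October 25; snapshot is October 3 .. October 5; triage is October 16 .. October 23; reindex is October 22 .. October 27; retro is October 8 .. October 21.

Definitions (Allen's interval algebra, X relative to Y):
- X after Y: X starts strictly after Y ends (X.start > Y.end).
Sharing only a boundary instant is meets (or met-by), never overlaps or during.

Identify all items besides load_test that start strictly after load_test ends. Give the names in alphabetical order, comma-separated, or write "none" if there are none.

design_review, qa_pass, reindex, soundcheck, standup, triage

Target load_test = [October 1, October 12].
design_review [October 27, October 28] → after → yes.
qa_pass [October 13, October 23] → after → yes.
rehearsal [October 12, October 15] → met-by → no.
reindex [October 22, October 27] → after → yes.
retro [October 8, October 21] → overlapped-by → no.
snapshot [October 3, October 5] → during → no.
soundcheck [October 15, October 19] → after → yes.
standup [October 22, October 25] → after → yes.
triage [October 16, October 23] → after → yes.
Result: design_review, qa_pass, reindex, soundcheck, standup, triage.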